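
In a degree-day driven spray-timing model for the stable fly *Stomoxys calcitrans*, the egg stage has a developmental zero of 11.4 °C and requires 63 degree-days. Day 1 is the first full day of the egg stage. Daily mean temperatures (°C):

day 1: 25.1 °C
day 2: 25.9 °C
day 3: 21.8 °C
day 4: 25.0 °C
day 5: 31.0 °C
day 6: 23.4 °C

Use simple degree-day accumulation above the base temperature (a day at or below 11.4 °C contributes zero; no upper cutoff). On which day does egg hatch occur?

day 5

Daily DD above 11.4 °C: 13.7, 14.5, 10.4, 13.6, 19.6, 12.0.
Cumulative: 13.7, 28.2, 38.6, 52.2, 71.8, 83.8.
The total first reaches 63 DD on day 5.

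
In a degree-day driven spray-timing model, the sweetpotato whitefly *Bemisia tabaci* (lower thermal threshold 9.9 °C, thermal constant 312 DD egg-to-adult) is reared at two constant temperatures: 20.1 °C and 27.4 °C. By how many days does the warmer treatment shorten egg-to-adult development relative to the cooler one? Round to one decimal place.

12.8 days

At 20.1 °C: 312 / (20.1 − 9.9) = 312 / 10.2 = 30.588 d.
At 27.4 °C: 312 / (27.4 − 9.9) = 312 / 17.5 = 17.829 d.
Difference = |30.588 − 17.829| = 12.760 ≈ 12.8 days.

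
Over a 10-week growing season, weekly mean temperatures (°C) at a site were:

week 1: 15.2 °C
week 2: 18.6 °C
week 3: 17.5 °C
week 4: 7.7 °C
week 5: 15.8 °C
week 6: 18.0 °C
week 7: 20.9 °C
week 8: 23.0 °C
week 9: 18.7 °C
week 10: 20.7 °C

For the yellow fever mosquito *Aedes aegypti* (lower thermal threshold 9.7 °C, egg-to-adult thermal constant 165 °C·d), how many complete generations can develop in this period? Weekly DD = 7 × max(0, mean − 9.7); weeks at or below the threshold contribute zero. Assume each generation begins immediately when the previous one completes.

3 generations

Weekly DD (7 × max(0, T̄ − 9.7)): 38.5, 62.3, 54.6, 0.0, 42.7, 58.1, 78.4, 93.1, 63.0, 77.0.
Season total = 567.7 DD.
Complete generations = ⌊567.7 / 165⌋ = 3.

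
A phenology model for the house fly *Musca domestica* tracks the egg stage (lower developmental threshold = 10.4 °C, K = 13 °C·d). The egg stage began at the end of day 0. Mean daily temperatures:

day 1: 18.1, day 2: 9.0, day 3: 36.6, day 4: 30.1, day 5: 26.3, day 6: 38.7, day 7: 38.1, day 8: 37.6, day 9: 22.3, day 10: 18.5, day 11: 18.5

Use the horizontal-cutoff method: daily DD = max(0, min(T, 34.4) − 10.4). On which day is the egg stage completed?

Daily DD above 10.4 °C (capped at 24.0): 7.7, 0.0, 24.0, 19.7, 15.9, 24.0, 24.0, 24.0, 11.9, 8.1, 8.1.
Cumulative: 7.7, 7.7, 31.7, 51.4, 67.3, 91.3, 115.3, 139.3, 151.2, 159.3, 167.4.
The total first reaches 13 DD on day 3.

day 3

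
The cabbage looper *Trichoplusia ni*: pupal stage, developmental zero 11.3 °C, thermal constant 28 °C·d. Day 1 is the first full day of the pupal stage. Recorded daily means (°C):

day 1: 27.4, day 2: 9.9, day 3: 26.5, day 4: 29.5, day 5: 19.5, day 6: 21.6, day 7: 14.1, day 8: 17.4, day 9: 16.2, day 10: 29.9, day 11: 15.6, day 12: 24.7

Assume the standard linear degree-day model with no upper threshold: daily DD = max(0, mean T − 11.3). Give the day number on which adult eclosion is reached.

day 3

Daily DD above 11.3 °C: 16.1, 0.0, 15.2, 18.2, 8.2, 10.3, 2.8, 6.1, 4.9, 18.6, 4.3, 13.4.
Cumulative: 16.1, 16.1, 31.3, 49.5, 57.7, 68.0, 70.8, 76.9, 81.8, 100.4, 104.7, 118.1.
The total first reaches 28 DD on day 3.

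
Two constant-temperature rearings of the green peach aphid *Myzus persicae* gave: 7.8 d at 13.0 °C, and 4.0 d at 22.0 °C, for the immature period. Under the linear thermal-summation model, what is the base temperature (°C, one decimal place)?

3.5 °C

Equal thermal constants: D₁(T₁ − T_b) = D₂(T₂ − T_b).
7.8·(13.0 − T_b) = 4.0·(22.0 − T_b)
T_b = (7.8·13.0 − 4.0·22.0) / (7.8 − 4.0) = 13.40 / 3.8 = 3.526 °C ≈ 3.5 °C.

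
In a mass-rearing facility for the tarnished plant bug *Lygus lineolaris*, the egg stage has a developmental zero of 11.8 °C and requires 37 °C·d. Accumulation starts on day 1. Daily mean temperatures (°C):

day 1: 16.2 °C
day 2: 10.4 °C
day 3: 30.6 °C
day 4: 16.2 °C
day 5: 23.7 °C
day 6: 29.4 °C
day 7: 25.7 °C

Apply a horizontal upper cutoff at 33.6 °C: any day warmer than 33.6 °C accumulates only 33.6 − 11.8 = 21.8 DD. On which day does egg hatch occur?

Daily DD above 11.8 °C (capped at 21.8): 4.4, 0.0, 18.8, 4.4, 11.9, 17.6, 13.9.
Cumulative: 4.4, 4.4, 23.2, 27.6, 39.5, 57.1, 71.0.
The total first reaches 37 DD on day 5.

day 5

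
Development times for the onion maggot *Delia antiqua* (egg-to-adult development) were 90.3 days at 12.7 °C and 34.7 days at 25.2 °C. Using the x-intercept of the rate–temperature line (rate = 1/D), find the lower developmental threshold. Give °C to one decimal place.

Under the model K = D·(T − T_b), so D₁·(T₁ − T_b) = D₂·(T₂ − T_b).
90.3·(12.7 − T_b) = 34.7·(25.2 − T_b)
T_b = (90.3·12.7 − 34.7·25.2) / (90.3 − 34.7) = 272.37 / 55.6 = 4.899 °C ≈ 4.9 °C.

4.9 °C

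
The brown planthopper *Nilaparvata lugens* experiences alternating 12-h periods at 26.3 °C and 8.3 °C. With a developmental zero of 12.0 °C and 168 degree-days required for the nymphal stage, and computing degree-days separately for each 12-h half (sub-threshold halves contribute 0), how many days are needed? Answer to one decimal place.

23.5 days

Day half: max(0, 26.3 − 12.0) × 0.5 = 14.3 × 0.5 = 7.15 DD.
Night half: max(0, 8.3 − 12.0) × 0.5 = 0.0 × 0.5 = 0.00 DD.
Per 24 h: 7.15 DD/day.
Duration = 168 / 7.15 = 23.497 ≈ 23.5 days.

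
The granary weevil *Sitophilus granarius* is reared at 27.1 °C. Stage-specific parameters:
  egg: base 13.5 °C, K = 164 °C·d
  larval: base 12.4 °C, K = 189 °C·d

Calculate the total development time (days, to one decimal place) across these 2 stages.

24.9 days

egg: 164 / (27.1 − 13.5) = 164 / 13.6 = 12.059 d.
larval: 189 / (27.1 − 12.4) = 189 / 14.7 = 12.857 d.
Sum = 24.916 ≈ 24.9 days.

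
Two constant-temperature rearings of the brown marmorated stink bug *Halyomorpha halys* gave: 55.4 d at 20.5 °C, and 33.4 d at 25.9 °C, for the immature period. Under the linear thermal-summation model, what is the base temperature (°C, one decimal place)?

12.3 °C

Linear rate model ⇒ the product D·(T − T_b) is constant across temperatures.
55.4·(20.5 − T_b) = 33.4·(25.9 − T_b)
T_b = (55.4·20.5 − 33.4·25.9) / (55.4 − 33.4) = 270.64 / 22.0 = 12.302 °C ≈ 12.3 °C.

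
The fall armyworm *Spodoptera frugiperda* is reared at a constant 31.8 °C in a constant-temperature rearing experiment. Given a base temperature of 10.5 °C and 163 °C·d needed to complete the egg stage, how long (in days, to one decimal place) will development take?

Daily accumulation = 31.8 − 10.5 = 21.3 DD/day.
Duration = 163 / 21.3 = 7.653 ≈ 7.7 days.

7.7 days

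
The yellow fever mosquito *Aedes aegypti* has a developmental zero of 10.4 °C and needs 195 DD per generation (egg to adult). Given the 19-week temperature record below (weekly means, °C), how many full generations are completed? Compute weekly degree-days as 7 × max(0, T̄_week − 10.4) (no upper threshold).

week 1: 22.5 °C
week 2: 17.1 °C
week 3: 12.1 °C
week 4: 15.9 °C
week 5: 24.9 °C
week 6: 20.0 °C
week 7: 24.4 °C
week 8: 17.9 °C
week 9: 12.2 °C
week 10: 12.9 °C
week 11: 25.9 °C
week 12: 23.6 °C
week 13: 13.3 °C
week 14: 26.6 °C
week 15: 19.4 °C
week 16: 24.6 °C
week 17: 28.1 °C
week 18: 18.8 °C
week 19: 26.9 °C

Weekly DD (7 × max(0, T̄ − 10.4)): 84.7, 46.9, 11.9, 38.5, 101.5, 67.2, 98.0, 52.5, 12.6, 17.5, 108.5, 92.4, 20.3, 113.4, 63.0, 99.4, 123.9, 58.8, 115.5.
Season total = 1326.5 DD.
Complete generations = ⌊1326.5 / 195⌋ = 6.

6 generations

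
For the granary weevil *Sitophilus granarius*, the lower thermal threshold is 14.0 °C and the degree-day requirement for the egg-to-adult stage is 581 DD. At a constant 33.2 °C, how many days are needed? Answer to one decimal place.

30.3 days

Daily accumulation = 33.2 − 14.0 = 19.2 DD/day.
Duration = 581 / 19.2 = 30.260 ≈ 30.3 days.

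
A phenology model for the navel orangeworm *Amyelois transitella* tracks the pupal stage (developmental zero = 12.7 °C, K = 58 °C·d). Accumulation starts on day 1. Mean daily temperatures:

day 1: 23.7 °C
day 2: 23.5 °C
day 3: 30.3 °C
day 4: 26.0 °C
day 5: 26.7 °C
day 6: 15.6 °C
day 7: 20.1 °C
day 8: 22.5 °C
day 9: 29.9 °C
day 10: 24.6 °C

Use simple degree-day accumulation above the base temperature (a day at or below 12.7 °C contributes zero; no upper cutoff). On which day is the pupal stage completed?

day 5

Daily DD above 12.7 °C: 11.0, 10.8, 17.6, 13.3, 14.0, 2.9, 7.4, 9.8, 17.2, 11.9.
Cumulative: 11.0, 21.8, 39.4, 52.7, 66.7, 69.6, 77.0, 86.8, 104.0, 115.9.
The total first reaches 58 DD on day 5.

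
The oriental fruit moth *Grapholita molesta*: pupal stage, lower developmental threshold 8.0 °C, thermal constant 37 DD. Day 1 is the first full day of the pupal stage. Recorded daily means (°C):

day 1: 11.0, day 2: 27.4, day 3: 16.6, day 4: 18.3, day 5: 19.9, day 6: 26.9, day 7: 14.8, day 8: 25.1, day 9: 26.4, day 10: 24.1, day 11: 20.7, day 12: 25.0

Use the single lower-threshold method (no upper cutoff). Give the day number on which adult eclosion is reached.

day 4

Daily DD above 8.0 °C: 3.0, 19.4, 8.6, 10.3, 11.9, 18.9, 6.8, 17.1, 18.4, 16.1, 12.7, 17.0.
Cumulative: 3.0, 22.4, 31.0, 41.3, 53.2, 72.1, 78.9, 96.0, 114.4, 130.5, 143.2, 160.2.
The total first reaches 37 DD on day 4.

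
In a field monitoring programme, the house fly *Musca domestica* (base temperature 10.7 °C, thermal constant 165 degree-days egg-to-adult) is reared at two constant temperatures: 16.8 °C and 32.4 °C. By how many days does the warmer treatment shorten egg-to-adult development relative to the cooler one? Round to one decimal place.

At 16.8 °C: 165 / (16.8 − 10.7) = 165 / 6.1 = 27.049 d.
At 32.4 °C: 165 / (32.4 − 10.7) = 165 / 21.7 = 7.604 d.
Difference = |27.049 − 7.604| = 19.445 ≈ 19.4 days.

19.4 days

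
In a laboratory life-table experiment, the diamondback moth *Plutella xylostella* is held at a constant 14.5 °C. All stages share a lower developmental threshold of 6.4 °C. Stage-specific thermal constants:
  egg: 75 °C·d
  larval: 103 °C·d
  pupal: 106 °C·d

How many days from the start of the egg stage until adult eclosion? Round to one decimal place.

35.1 days

Daily accumulation at 14.5 °C = 14.5 − 6.4 = 8.1 DD/day.
Total K = 75 + 103 + 106 = 284 DD.
Total duration = 284 / 8.1 = 35.062 ≈ 35.1 days.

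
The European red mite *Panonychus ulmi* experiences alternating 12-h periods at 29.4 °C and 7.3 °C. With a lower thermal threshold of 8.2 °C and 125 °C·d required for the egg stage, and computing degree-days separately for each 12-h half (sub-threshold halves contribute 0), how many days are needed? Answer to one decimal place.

Day half: max(0, 29.4 − 8.2) × 0.5 = 21.2 × 0.5 = 10.60 DD.
Night half: max(0, 7.3 − 8.2) × 0.5 = 0.0 × 0.5 = 0.00 DD.
Per 24 h: 10.60 DD/day.
Duration = 125 / 10.60 = 11.792 ≈ 11.8 days.

11.8 days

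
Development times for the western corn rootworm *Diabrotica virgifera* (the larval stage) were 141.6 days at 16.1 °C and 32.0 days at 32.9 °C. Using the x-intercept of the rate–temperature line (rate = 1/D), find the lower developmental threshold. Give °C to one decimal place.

Under the model K = D·(T − T_b), so D₁·(T₁ − T_b) = D₂·(T₂ − T_b).
141.6·(16.1 − T_b) = 32.0·(32.9 − T_b)
T_b = (141.6·16.1 − 32.0·32.9) / (141.6 − 32.0) = 1226.96 / 109.6 = 11.195 °C ≈ 11.2 °C.

11.2 °C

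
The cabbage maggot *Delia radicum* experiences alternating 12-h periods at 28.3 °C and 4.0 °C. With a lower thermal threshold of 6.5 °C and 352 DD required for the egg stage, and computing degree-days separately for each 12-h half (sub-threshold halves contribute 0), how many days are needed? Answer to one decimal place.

Day half: max(0, 28.3 − 6.5) × 0.5 = 21.8 × 0.5 = 10.90 DD.
Night half: max(0, 4.0 − 6.5) × 0.5 = 0.0 × 0.5 = 0.00 DD.
Per 24 h: 10.90 DD/day.
Duration = 352 / 10.90 = 32.294 ≈ 32.3 days.

32.3 days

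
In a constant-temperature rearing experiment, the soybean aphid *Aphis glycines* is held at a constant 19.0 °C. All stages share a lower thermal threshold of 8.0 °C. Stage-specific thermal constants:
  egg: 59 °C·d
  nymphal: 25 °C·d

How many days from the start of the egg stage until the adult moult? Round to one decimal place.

7.6 days

Daily accumulation at 19.0 °C = 19.0 − 8.0 = 11.0 DD/day.
Total K = 59 + 25 = 84 DD.
Total duration = 84 / 11.0 = 7.636 ≈ 7.6 days.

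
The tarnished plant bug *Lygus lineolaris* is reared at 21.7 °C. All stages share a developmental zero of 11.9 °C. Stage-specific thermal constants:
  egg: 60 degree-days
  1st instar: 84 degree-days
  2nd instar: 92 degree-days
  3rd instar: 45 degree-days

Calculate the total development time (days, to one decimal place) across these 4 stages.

28.7 days

Daily accumulation at 21.7 °C = 21.7 − 11.9 = 9.8 DD/day.
Total K = 60 + 84 + 92 + 45 = 281 DD.
Total duration = 281 / 9.8 = 28.673 ≈ 28.7 days.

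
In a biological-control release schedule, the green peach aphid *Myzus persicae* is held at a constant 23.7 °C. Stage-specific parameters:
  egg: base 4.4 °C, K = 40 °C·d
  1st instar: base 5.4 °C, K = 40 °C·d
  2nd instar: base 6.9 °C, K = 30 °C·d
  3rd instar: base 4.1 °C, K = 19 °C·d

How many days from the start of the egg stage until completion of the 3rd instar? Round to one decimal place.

7.0 days

egg: 40 / (23.7 − 4.4) = 40 / 19.3 = 2.073 d.
1st instar: 40 / (23.7 − 5.4) = 40 / 18.3 = 2.186 d.
2nd instar: 30 / (23.7 − 6.9) = 30 / 16.8 = 1.786 d.
3rd instar: 19 / (23.7 − 4.1) = 19 / 19.6 = 0.969 d.
Sum = 7.013 ≈ 7.0 days.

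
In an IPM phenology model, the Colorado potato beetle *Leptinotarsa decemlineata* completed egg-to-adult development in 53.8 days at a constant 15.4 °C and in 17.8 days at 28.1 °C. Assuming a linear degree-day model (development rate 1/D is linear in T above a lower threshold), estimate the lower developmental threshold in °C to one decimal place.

Linear rate model ⇒ the product D·(T − T_b) is constant across temperatures.
53.8·(15.4 − T_b) = 17.8·(28.1 − T_b)
T_b = (53.8·15.4 − 17.8·28.1) / (53.8 − 17.8) = 328.34 / 36.0 = 9.121 °C ≈ 9.1 °C.

9.1 °C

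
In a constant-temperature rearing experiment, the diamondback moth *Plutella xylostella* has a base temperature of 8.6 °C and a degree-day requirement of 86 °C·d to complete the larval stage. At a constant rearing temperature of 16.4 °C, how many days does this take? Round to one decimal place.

Daily accumulation = 16.4 − 8.6 = 7.8 DD/day.
Duration = 86 / 7.8 = 11.026 ≈ 11.0 days.

11.0 days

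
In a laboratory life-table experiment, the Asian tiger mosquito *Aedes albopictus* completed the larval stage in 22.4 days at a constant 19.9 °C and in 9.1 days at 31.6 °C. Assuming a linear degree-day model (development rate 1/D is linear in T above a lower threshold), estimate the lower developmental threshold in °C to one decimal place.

11.9 °C

Under the model K = D·(T − T_b), so D₁·(T₁ − T_b) = D₂·(T₂ − T_b).
22.4·(19.9 − T_b) = 9.1·(31.6 − T_b)
T_b = (22.4·19.9 − 9.1·31.6) / (22.4 − 9.1) = 158.20 / 13.3 = 11.895 °C ≈ 11.9 °C.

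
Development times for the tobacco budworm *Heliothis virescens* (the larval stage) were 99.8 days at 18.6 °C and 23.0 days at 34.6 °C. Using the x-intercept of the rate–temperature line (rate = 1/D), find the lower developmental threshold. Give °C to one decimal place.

Under the model K = D·(T − T_b), so D₁·(T₁ − T_b) = D₂·(T₂ − T_b).
99.8·(18.6 − T_b) = 23.0·(34.6 − T_b)
T_b = (99.8·18.6 − 23.0·34.6) / (99.8 − 23.0) = 1060.48 / 76.8 = 13.808 °C ≈ 13.8 °C.

13.8 °C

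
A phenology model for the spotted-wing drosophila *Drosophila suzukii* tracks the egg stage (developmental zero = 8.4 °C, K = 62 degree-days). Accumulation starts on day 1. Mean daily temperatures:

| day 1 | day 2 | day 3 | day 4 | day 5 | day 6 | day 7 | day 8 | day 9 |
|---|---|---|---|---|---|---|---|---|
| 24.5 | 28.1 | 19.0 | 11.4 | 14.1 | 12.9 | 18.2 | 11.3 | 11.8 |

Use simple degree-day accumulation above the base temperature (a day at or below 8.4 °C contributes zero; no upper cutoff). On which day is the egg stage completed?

day 7

Daily DD above 8.4 °C: 16.1, 19.7, 10.6, 3.0, 5.7, 4.5, 9.8, 2.9, 3.4.
Cumulative: 16.1, 35.8, 46.4, 49.4, 55.1, 59.6, 69.4, 72.3, 75.7.
The total first reaches 62 DD on day 7.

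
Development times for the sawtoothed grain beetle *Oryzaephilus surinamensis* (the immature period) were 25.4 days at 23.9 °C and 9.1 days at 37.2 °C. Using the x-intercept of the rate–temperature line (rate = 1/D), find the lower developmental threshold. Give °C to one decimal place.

Under the model K = D·(T − T_b), so D₁·(T₁ − T_b) = D₂·(T₂ − T_b).
25.4·(23.9 − T_b) = 9.1·(37.2 − T_b)
T_b = (25.4·23.9 − 9.1·37.2) / (25.4 − 9.1) = 268.54 / 16.3 = 16.475 °C ≈ 16.5 °C.

16.5 °C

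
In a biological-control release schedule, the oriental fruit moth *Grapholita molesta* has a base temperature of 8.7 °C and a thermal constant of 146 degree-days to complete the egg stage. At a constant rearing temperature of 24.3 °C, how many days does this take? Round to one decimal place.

9.4 days

Daily accumulation = 24.3 − 8.7 = 15.6 DD/day.
Duration = 146 / 15.6 = 9.359 ≈ 9.4 days.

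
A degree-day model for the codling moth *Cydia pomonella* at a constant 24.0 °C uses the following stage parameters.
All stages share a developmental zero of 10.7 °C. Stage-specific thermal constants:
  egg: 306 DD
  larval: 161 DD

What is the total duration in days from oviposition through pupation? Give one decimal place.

35.1 days

Daily accumulation at 24.0 °C = 24.0 − 10.7 = 13.3 DD/day.
Total K = 306 + 161 = 467 DD.
Total duration = 467 / 13.3 = 35.113 ≈ 35.1 days.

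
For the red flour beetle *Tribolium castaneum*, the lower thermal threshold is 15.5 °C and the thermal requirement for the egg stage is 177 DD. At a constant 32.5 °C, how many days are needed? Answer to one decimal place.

Daily accumulation = 32.5 − 15.5 = 17.0 DD/day.
Duration = 177 / 17.0 = 10.412 ≈ 10.4 days.

10.4 days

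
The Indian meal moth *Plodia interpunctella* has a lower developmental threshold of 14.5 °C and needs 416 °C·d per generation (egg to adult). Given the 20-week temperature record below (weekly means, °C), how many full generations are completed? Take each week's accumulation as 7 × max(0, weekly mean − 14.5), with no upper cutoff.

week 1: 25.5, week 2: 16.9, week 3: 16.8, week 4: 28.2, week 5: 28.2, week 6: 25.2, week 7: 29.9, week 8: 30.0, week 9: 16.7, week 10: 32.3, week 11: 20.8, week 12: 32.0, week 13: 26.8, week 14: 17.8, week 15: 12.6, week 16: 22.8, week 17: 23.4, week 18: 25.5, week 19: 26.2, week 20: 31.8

Weekly DD (7 × max(0, T̄ − 14.5)): 77.0, 16.8, 16.1, 95.9, 95.9, 74.9, 107.8, 108.5, 15.4, 124.6, 44.1, 122.5, 86.1, 23.1, 0.0, 58.1, 62.3, 77.0, 81.9, 121.1.
Season total = 1409.1 DD.
Complete generations = ⌊1409.1 / 416⌋ = 3.

3 generations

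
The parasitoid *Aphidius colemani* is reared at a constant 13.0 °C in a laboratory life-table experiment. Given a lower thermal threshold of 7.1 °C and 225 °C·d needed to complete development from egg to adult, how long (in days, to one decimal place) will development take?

Daily accumulation = 13.0 − 7.1 = 5.9 DD/day.
Duration = 225 / 5.9 = 38.136 ≈ 38.1 days.

38.1 days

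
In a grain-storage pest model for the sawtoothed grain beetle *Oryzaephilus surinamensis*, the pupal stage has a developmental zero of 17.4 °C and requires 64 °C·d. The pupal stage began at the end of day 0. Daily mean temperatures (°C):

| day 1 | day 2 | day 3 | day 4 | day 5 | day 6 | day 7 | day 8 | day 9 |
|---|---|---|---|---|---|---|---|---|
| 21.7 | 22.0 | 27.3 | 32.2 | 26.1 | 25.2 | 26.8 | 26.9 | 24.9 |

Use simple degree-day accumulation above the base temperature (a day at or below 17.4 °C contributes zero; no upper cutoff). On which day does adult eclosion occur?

day 8

Daily DD above 17.4 °C: 4.3, 4.6, 9.9, 14.8, 8.7, 7.8, 9.4, 9.5, 7.5.
Cumulative: 4.3, 8.9, 18.8, 33.6, 42.3, 50.1, 59.5, 69.0, 76.5.
The total first reaches 64 DD on day 8.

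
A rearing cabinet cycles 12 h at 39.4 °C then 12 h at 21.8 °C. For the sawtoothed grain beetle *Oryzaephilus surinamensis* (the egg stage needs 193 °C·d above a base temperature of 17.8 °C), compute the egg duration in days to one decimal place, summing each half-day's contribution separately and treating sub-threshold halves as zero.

15.1 days

Day half: max(0, 39.4 − 17.8) × 0.5 = 21.6 × 0.5 = 10.80 DD.
Night half: max(0, 21.8 − 17.8) × 0.5 = 4.0 × 0.5 = 2.00 DD.
Per 24 h: 12.80 DD/day.
Duration = 193 / 12.80 = 15.078 ≈ 15.1 days.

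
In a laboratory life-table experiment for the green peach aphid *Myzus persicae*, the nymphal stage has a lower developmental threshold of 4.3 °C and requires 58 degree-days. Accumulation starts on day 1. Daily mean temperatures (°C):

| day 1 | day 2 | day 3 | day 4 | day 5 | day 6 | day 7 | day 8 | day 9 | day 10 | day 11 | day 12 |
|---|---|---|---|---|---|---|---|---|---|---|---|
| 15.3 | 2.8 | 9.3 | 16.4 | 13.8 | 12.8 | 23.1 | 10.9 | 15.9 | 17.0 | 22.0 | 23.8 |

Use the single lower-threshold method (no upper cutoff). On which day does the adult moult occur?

Daily DD above 4.3 °C: 11.0, 0.0, 5.0, 12.1, 9.5, 8.5, 18.8, 6.6, 11.6, 12.7, 17.7, 19.5.
Cumulative: 11.0, 11.0, 16.0, 28.1, 37.6, 46.1, 64.9, 71.5, 83.1, 95.8, 113.5, 133.0.
The total first reaches 58 DD on day 7.

day 7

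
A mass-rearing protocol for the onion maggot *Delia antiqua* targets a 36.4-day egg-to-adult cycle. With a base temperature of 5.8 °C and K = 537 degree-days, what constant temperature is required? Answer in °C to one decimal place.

20.6 °C

Required daily accumulation = 537 / 36.4 = 14.753 DD/day.
T = T_base + 14.753 = 5.8 + 14.753 = 20.553 ≈ 20.6 °C.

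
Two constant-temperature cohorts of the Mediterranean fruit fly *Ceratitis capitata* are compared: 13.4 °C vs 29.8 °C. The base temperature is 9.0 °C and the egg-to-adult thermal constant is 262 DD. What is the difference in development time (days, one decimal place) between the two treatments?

At 13.4 °C: 262 / (13.4 − 9.0) = 262 / 4.4 = 59.545 d.
At 29.8 °C: 262 / (29.8 − 9.0) = 262 / 20.8 = 12.596 d.
Difference = |59.545 − 12.596| = 46.949 ≈ 46.9 days.

46.9 days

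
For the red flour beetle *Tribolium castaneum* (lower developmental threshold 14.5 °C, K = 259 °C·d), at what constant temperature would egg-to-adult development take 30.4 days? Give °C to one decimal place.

23.0 °C

Required daily accumulation = 259 / 30.4 = 8.520 DD/day.
T = T_base + 8.520 = 14.5 + 8.520 = 23.020 ≈ 23.0 °C.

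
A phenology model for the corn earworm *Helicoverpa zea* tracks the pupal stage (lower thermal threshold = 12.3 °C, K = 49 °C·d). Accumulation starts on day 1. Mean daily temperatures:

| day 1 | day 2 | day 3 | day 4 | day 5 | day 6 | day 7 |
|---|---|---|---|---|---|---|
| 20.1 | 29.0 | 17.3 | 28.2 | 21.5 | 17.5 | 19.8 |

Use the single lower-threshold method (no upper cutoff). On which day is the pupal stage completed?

day 5

Daily DD above 12.3 °C: 7.8, 16.7, 5.0, 15.9, 9.2, 5.2, 7.5.
Cumulative: 7.8, 24.5, 29.5, 45.4, 54.6, 59.8, 67.3.
The total first reaches 49 DD on day 5.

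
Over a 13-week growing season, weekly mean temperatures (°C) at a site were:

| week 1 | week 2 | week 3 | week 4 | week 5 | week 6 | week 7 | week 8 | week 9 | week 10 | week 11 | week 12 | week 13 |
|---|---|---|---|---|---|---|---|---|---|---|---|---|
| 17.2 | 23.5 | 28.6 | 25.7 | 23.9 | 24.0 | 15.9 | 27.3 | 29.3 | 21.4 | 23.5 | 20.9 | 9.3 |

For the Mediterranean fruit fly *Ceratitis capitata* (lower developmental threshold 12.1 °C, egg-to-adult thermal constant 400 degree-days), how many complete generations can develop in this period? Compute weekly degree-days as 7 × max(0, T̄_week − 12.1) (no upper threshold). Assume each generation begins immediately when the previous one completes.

2 generations

Weekly DD (7 × max(0, T̄ − 12.1)): 35.7, 79.8, 115.5, 95.2, 82.6, 83.3, 26.6, 106.4, 120.4, 65.1, 79.8, 61.6, 0.0.
Season total = 952.0 DD.
Complete generations = ⌊952.0 / 400⌋ = 2.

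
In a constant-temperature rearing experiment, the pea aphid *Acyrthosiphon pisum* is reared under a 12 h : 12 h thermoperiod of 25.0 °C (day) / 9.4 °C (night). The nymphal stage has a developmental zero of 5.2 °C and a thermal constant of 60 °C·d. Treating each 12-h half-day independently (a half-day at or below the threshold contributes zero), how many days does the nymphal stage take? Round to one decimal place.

Day half: max(0, 25.0 − 5.2) × 0.5 = 19.8 × 0.5 = 9.90 DD.
Night half: max(0, 9.4 − 5.2) × 0.5 = 4.2 × 0.5 = 2.10 DD.
Per 24 h: 12.00 DD/day.
Duration = 60 / 12.00 = 5.000 ≈ 5.0 days.

5.0 days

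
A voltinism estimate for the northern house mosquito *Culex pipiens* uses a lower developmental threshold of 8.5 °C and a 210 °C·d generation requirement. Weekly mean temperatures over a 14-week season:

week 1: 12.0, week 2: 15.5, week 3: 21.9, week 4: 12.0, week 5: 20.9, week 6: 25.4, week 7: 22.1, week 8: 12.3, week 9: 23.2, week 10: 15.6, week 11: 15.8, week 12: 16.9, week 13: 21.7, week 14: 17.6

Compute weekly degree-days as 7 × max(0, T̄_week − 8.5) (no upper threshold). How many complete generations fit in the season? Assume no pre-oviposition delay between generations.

Weekly DD (7 × max(0, T̄ − 8.5)): 24.5, 49.0, 93.8, 24.5, 86.8, 118.3, 95.2, 26.6, 102.9, 49.7, 51.1, 58.8, 92.4, 63.7.
Season total = 937.3 DD.
Complete generations = ⌊937.3 / 210⌋ = 4.

4 generations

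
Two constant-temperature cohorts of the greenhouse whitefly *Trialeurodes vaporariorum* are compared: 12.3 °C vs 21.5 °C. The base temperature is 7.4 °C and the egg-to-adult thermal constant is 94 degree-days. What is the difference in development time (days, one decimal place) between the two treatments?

12.5 days

At 12.3 °C: 94 / (12.3 − 7.4) = 94 / 4.9 = 19.184 d.
At 21.5 °C: 94 / (21.5 − 7.4) = 94 / 14.1 = 6.667 d.
Difference = |19.184 − 6.667| = 12.517 ≈ 12.5 days.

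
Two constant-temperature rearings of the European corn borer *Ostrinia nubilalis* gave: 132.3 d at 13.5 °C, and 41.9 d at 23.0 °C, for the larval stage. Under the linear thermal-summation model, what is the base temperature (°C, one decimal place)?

Under the model K = D·(T − T_b), so D₁·(T₁ − T_b) = D₂·(T₂ − T_b).
132.3·(13.5 − T_b) = 41.9·(23.0 − T_b)
T_b = (132.3·13.5 − 41.9·23.0) / (132.3 − 41.9) = 822.35 / 90.4 = 9.097 °C ≈ 9.1 °C.

9.1 °C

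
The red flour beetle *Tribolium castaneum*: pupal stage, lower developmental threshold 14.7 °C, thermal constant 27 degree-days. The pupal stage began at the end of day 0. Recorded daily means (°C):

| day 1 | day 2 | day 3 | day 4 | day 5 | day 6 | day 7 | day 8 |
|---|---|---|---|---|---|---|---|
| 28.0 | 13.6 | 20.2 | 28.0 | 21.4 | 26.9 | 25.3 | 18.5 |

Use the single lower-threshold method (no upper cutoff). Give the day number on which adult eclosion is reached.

day 4

Daily DD above 14.7 °C: 13.3, 0.0, 5.5, 13.3, 6.7, 12.2, 10.6, 3.8.
Cumulative: 13.3, 13.3, 18.8, 32.1, 38.8, 51.0, 61.6, 65.4.
The total first reaches 27 DD on day 4.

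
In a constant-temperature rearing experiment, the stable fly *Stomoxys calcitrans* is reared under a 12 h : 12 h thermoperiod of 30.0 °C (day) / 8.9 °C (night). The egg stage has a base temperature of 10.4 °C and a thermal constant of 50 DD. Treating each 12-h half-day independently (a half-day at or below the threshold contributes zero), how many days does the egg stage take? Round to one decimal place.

5.1 days

Day half: max(0, 30.0 − 10.4) × 0.5 = 19.6 × 0.5 = 9.80 DD.
Night half: max(0, 8.9 − 10.4) × 0.5 = 0.0 × 0.5 = 0.00 DD.
Per 24 h: 9.80 DD/day.
Duration = 50 / 9.80 = 5.102 ≈ 5.1 days.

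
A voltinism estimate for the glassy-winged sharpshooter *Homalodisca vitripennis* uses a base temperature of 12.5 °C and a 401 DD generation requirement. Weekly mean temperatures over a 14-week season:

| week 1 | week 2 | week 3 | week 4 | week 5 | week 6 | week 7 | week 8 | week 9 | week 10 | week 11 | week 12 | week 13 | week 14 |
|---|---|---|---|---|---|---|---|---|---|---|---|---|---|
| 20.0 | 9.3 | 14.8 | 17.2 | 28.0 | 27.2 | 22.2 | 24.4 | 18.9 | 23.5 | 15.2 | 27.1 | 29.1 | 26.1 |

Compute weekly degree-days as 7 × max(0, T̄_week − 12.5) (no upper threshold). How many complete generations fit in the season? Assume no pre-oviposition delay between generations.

Weekly DD (7 × max(0, T̄ − 12.5)): 52.5, 0.0, 16.1, 32.9, 108.5, 102.9, 67.9, 83.3, 44.8, 77.0, 18.9, 102.2, 116.2, 95.2.
Season total = 918.4 DD.
Complete generations = ⌊918.4 / 401⌋ = 2.

2 generations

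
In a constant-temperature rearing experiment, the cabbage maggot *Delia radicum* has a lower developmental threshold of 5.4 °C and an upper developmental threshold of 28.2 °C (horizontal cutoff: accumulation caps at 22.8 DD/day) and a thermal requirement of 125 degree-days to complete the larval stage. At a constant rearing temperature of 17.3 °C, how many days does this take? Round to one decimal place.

Daily accumulation = 17.3 − 5.4 = 11.9 DD/day.
Duration = 125 / 11.9 = 10.504 ≈ 10.5 days.

10.5 days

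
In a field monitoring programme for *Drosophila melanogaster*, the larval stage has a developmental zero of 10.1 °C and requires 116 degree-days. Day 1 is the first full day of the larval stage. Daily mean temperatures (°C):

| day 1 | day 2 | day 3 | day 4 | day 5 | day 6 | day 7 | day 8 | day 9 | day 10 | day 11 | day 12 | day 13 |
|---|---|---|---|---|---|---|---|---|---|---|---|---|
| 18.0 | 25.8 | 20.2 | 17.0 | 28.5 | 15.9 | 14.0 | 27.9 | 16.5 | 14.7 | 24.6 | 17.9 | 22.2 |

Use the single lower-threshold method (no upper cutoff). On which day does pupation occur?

Daily DD above 10.1 °C: 7.9, 15.7, 10.1, 6.9, 18.4, 5.8, 3.9, 17.8, 6.4, 4.6, 14.5, 7.8, 12.1.
Cumulative: 7.9, 23.6, 33.7, 40.6, 59.0, 64.8, 68.7, 86.5, 92.9, 97.5, 112.0, 119.8, 131.9.
The total first reaches 116 DD on day 12.

day 12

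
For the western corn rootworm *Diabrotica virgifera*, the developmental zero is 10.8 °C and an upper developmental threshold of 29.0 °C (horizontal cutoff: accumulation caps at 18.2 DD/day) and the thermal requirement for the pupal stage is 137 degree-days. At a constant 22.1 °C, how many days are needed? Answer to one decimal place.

12.1 days

Daily accumulation = 22.1 − 10.8 = 11.3 DD/day.
Duration = 137 / 11.3 = 12.124 ≈ 12.1 days.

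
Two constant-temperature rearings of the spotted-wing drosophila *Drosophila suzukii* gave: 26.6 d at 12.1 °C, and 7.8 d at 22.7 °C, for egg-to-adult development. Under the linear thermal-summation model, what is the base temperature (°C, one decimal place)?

7.7 °C

Linear rate model ⇒ the product D·(T − T_b) is constant across temperatures.
26.6·(12.1 − T_b) = 7.8·(22.7 − T_b)
T_b = (26.6·12.1 − 7.8·22.7) / (26.6 − 7.8) = 144.80 / 18.8 = 7.702 °C ≈ 7.7 °C.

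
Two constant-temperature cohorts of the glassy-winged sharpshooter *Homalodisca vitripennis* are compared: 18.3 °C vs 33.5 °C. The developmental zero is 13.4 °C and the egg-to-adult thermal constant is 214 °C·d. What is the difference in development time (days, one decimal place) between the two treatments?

33.0 days

At 18.3 °C: 214 / (18.3 − 13.4) = 214 / 4.9 = 43.673 d.
At 33.5 °C: 214 / (33.5 − 13.4) = 214 / 20.1 = 10.647 d.
Difference = |43.673 − 10.647| = 33.027 ≈ 33.0 days.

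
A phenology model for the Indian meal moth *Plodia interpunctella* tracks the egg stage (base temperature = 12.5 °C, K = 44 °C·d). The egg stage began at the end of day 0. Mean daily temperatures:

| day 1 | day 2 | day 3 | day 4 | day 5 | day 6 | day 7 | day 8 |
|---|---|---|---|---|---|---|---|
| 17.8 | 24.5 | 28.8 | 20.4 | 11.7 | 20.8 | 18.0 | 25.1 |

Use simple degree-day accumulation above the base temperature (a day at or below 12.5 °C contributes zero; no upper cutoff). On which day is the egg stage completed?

Daily DD above 12.5 °C: 5.3, 12.0, 16.3, 7.9, 0.0, 8.3, 5.5, 12.6.
Cumulative: 5.3, 17.3, 33.6, 41.5, 41.5, 49.8, 55.3, 67.9.
The total first reaches 44 DD on day 6.

day 6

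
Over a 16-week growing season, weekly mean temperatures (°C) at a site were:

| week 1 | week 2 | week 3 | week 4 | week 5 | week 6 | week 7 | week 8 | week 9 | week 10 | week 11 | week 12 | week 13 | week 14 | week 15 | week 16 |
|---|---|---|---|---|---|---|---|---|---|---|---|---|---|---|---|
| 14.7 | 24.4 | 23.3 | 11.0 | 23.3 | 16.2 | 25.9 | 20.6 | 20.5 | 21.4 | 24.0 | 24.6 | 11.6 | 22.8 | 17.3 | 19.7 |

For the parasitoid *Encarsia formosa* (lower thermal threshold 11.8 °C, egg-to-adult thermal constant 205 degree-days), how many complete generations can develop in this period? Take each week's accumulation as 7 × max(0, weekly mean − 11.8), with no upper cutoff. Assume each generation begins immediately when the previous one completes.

Weekly DD (7 × max(0, T̄ − 11.8)): 20.3, 88.2, 80.5, 0.0, 80.5, 30.8, 98.7, 61.6, 60.9, 67.2, 85.4, 89.6, 0.0, 77.0, 38.5, 55.3.
Season total = 934.5 DD.
Complete generations = ⌊934.5 / 205⌋ = 4.

4 generations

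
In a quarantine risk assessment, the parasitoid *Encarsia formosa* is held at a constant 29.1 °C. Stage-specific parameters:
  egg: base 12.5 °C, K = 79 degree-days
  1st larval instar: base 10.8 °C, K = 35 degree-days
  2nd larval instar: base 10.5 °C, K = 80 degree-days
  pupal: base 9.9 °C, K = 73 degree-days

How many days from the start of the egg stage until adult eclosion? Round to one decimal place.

14.8 days

egg: 79 / (29.1 − 12.5) = 79 / 16.6 = 4.759 d.
1st larval instar: 35 / (29.1 − 10.8) = 35 / 18.3 = 1.913 d.
2nd larval instar: 80 / (29.1 − 10.5) = 80 / 18.6 = 4.301 d.
pupal: 73 / (29.1 − 9.9) = 73 / 19.2 = 3.802 d.
Sum = 14.775 ≈ 14.8 days.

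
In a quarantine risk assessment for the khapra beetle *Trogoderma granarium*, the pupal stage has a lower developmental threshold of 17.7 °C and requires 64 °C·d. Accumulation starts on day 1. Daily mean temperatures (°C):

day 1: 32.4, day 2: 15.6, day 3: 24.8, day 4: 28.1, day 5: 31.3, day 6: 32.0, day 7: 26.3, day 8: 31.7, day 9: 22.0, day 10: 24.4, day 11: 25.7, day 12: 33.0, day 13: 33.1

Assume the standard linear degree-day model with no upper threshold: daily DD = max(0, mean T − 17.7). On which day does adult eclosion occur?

Daily DD above 17.7 °C: 14.7, 0.0, 7.1, 10.4, 13.6, 14.3, 8.6, 14.0, 4.3, 6.7, 8.0, 15.3, 15.4.
Cumulative: 14.7, 14.7, 21.8, 32.2, 45.8, 60.1, 68.7, 82.7, 87.0, 93.7, 101.7, 117.0, 132.4.
The total first reaches 64 DD on day 7.

day 7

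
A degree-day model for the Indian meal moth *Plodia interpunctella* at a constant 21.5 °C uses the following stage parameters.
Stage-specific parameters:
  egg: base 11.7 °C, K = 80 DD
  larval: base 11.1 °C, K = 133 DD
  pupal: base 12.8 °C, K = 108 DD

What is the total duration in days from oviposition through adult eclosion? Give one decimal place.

33.4 days

egg: 80 / (21.5 − 11.7) = 80 / 9.8 = 8.163 d.
larval: 133 / (21.5 − 11.1) = 133 / 10.4 = 12.788 d.
pupal: 108 / (21.5 − 12.8) = 108 / 8.7 = 12.414 d.
Sum = 33.366 ≈ 33.4 days.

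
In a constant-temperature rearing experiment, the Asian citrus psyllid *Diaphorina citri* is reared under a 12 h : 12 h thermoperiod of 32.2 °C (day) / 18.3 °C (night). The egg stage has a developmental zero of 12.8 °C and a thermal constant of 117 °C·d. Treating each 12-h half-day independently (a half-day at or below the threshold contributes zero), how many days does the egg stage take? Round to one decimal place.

Day half: max(0, 32.2 − 12.8) × 0.5 = 19.4 × 0.5 = 9.70 DD.
Night half: max(0, 18.3 − 12.8) × 0.5 = 5.5 × 0.5 = 2.75 DD.
Per 24 h: 12.45 DD/day.
Duration = 117 / 12.45 = 9.398 ≈ 9.4 days.

9.4 days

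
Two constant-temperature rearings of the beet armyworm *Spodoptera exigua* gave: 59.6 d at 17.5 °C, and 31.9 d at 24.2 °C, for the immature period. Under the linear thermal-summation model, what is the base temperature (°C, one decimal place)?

9.8 °C

Equal thermal constants: D₁(T₁ − T_b) = D₂(T₂ − T_b).
59.6·(17.5 − T_b) = 31.9·(24.2 − T_b)
T_b = (59.6·17.5 − 31.9·24.2) / (59.6 − 31.9) = 271.02 / 27.7 = 9.784 °C ≈ 9.8 °C.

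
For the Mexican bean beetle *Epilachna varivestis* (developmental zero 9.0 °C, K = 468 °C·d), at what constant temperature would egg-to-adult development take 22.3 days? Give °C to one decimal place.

Required daily accumulation = 468 / 22.3 = 20.987 DD/day.
T = T_base + 20.987 = 9.0 + 20.987 = 29.987 ≈ 30.0 °C.

30.0 °C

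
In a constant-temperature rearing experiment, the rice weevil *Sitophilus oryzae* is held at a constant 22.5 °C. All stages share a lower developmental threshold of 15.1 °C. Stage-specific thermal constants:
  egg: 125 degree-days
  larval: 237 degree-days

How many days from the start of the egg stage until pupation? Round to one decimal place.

Daily accumulation at 22.5 °C = 22.5 − 15.1 = 7.4 DD/day.
Total K = 125 + 237 = 362 DD.
Total duration = 362 / 7.4 = 48.919 ≈ 48.9 days.

48.9 days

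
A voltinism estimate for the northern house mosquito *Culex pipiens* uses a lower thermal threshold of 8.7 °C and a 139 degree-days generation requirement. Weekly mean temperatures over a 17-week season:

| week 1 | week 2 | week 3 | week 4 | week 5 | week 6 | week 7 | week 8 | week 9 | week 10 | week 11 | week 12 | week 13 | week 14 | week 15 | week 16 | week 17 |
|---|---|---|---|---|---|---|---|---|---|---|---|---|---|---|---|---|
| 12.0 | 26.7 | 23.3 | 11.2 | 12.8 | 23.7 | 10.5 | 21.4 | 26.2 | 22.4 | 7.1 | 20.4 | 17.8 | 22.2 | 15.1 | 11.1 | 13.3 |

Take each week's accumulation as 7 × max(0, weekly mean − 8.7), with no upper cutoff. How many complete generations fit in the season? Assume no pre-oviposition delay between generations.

Weekly DD (7 × max(0, T̄ − 8.7)): 23.1, 126.0, 102.2, 17.5, 28.7, 105.0, 12.6, 88.9, 122.5, 95.9, 0.0, 81.9, 63.7, 94.5, 44.8, 16.8, 32.2.
Season total = 1056.3 DD.
Complete generations = ⌊1056.3 / 139⌋ = 7.

7 generations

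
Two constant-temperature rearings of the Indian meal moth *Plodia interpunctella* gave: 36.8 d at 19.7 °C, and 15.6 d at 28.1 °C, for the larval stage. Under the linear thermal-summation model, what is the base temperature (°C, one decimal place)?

Equal thermal constants: D₁(T₁ − T_b) = D₂(T₂ − T_b).
36.8·(19.7 − T_b) = 15.6·(28.1 − T_b)
T_b = (36.8·19.7 − 15.6·28.1) / (36.8 − 15.6) = 286.60 / 21.2 = 13.519 °C ≈ 13.5 °C.

13.5 °C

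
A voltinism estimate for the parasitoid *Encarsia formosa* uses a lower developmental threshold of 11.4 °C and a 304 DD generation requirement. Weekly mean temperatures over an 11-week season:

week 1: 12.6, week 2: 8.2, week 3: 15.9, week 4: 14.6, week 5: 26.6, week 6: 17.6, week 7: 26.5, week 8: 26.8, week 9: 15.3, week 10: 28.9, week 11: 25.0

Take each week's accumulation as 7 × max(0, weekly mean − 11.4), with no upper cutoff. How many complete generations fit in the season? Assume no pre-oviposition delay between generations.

2 generations

Weekly DD (7 × max(0, T̄ − 11.4)): 8.4, 0.0, 31.5, 22.4, 106.4, 43.4, 105.7, 107.8, 27.3, 122.5, 95.2.
Season total = 670.6 DD.
Complete generations = ⌊670.6 / 304⌋ = 2.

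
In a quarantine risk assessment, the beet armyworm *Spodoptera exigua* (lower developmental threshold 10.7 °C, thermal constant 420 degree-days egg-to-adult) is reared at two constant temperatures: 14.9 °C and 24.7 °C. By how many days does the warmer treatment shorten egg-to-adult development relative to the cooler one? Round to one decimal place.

70.0 days

At 14.9 °C: 420 / (14.9 − 10.7) = 420 / 4.2 = 100.000 d.
At 24.7 °C: 420 / (24.7 − 10.7) = 420 / 14.0 = 30.000 d.
Difference = |100.000 − 30.000| = 70.000 ≈ 70.0 days.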